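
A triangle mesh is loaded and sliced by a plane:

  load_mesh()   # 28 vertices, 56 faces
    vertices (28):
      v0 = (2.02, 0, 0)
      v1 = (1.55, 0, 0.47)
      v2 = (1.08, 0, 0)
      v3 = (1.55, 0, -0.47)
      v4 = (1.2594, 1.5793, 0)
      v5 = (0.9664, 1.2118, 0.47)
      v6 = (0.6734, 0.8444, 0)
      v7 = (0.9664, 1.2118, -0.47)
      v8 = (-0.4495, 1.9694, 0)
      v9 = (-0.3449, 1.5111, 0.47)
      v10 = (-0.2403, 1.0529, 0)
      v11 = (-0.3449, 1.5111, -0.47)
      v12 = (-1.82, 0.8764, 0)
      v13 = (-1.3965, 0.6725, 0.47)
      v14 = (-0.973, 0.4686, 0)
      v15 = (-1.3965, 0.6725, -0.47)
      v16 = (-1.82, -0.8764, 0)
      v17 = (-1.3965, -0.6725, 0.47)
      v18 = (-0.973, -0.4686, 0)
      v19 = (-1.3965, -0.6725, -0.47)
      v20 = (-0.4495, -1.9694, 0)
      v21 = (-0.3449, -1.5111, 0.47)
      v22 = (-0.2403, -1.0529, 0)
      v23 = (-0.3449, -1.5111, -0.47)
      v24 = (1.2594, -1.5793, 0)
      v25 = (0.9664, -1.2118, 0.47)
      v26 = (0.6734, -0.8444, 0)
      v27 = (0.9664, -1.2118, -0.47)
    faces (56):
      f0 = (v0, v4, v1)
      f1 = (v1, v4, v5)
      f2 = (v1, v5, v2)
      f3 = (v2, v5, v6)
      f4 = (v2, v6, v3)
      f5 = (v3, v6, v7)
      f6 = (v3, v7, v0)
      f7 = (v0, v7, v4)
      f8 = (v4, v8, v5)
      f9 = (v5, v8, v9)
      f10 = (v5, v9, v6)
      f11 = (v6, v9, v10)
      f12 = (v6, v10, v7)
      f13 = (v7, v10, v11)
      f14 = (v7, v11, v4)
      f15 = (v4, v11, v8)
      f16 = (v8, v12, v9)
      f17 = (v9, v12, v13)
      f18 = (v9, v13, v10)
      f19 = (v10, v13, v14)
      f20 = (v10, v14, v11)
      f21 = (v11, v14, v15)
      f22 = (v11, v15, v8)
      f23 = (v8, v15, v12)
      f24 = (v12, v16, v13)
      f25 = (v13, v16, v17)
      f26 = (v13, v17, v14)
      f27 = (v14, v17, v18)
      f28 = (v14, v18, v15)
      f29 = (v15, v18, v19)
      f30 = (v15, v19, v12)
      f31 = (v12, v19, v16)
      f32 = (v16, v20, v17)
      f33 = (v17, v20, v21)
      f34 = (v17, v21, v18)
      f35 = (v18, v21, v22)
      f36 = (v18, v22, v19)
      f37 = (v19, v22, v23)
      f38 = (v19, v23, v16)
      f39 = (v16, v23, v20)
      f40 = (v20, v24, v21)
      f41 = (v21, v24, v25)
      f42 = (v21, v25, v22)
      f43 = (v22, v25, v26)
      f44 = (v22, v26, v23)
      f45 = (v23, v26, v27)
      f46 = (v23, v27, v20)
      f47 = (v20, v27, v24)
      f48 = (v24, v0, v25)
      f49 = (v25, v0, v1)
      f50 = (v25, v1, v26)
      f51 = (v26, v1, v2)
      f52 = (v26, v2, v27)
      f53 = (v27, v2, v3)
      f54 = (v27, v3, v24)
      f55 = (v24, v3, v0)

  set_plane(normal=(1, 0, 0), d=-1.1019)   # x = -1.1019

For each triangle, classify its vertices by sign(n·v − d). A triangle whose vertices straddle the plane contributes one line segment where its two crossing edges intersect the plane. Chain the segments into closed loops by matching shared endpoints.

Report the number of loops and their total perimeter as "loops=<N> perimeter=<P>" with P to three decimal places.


loops=1 perimeter=6.987

Straddling triangles (18 of 56):
  (v8,v12,v9) [+-+] → (-1.1019, 1.4491, 0)–(-1.1019, 1.18538, 0.228803)  len=0.3491
  (v9,v12,v13) [+--] → (-1.1019, 1.18538, 0.228803)–(-1.1019, 0.907429, 0.47)  len=0.3680
  (v9,v13,v10) [+-+] → (-1.1019, 0.907429, 0.47)–(-1.1019, 0.769426, 0.350244)  len=0.1827
  (v10,v13,v14) [+-+] → (-1.1019, 0.769426, 0.350244)–(-1.1019, 0.530661, 0.143053)  len=0.3161
  (v11,v14,v15) [++-] → (-1.1019, 0.530661, -0.143053)–(-1.1019, 0.907429, -0.47)  len=0.4988
  (v11,v15,v8) [+-+] → (-1.1019, 0.907429, -0.47)–(-1.1019, 1.07595, -0.323789)  len=0.2231
  (v8,v15,v12) [+--] → (-1.1019, 1.07595, -0.323789)–(-1.1019, 1.4491, 0)  len=0.4940
  (v13,v17,v14) [--+] → (-1.1019, 0.121285, 0.143053)–(-1.1019, 0.530661, 0.143053)  len=0.4094
  (v14,v17,v18) [+-+] → (-1.1019, 0.121285, 0.143053)–(-1.1019, -0.530661, 0.143053)  len=0.6519
  (v14,v18,v15) [++-] → (-1.1019, -0.121285, -0.143053)–(-1.1019, 0.530661, -0.143053)  len=0.6519
  (v15,v18,v19) [-+-] → (-1.1019, -0.121285, -0.143053)–(-1.1019, -0.530661, -0.143053)  len=0.4094
  (v16,v20,v17) [-+-] → (-1.1019, -1.4491, 0)–(-1.1019, -1.07595, 0.323789)  len=0.4940
  (v17,v20,v21) [-++] → (-1.1019, -1.07595, 0.323789)–(-1.1019, -0.907429, 0.47)  len=0.2231
  (v17,v21,v18) [-++] → (-1.1019, -0.907429, 0.47)–(-1.1019, -0.530661, 0.143053)  len=0.4988
  (v18,v22,v19) [++-] → (-1.1019, -0.769426, -0.350244)–(-1.1019, -0.530661, -0.143053)  len=0.3161
  (v19,v22,v23) [-++] → (-1.1019, -0.769426, -0.350244)–(-1.1019, -0.907429, -0.47)  len=0.1827
  (v19,v23,v16) [-+-] → (-1.1019, -0.907429, -0.47)–(-1.1019, -1.18538, -0.228803)  len=0.3680
  (v16,v23,v20) [-++] → (-1.1019, -1.18538, -0.228803)–(-1.1019, -1.4491, 0)  len=0.3491

Chained into 1 loop(s):
  loop 1: 18 segments, perimeter = 6.9866
Total perimeter = 6.987


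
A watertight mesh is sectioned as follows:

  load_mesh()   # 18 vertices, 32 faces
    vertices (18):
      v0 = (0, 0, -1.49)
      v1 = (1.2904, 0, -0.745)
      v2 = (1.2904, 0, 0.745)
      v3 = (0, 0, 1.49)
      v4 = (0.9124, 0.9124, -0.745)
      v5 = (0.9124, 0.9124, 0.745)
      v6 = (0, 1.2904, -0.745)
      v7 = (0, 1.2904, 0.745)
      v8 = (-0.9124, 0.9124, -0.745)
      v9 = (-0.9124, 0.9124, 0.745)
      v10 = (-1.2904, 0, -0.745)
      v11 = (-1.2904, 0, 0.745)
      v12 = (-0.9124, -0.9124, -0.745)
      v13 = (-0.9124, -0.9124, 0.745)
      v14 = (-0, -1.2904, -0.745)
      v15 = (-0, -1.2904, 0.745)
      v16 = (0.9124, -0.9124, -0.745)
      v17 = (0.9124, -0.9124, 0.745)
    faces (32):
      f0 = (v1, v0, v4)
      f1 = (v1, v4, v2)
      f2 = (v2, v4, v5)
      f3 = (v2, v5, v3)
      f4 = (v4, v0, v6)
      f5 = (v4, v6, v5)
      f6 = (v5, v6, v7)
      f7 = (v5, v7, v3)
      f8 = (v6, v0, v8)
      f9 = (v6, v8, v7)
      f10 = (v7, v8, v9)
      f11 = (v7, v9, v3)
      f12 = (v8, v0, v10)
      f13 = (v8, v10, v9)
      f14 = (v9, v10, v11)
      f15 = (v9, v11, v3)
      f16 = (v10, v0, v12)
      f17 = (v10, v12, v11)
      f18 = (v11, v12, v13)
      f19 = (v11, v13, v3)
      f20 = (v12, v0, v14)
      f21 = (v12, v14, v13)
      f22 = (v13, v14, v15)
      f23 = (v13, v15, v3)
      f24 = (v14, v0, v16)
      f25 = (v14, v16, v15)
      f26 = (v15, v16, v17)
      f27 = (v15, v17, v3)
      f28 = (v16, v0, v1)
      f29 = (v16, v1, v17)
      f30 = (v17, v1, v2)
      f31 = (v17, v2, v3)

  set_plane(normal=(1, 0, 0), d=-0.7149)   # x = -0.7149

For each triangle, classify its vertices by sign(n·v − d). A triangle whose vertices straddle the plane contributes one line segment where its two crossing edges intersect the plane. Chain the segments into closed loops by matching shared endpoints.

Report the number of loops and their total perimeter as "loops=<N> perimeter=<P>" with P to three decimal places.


Straddling triangles (12 of 32):
  (v6,v0,v8) [++-] → (-0.7149, 0.7149, -0.906264)–(-0.7149, 0.994223, -0.745)  len=0.3225
  (v6,v8,v7) [+-+] → (-0.7149, 0.994223, -0.745)–(-0.7149, 0.994223, -0.422472)  len=0.3225
  (v7,v8,v9) [+--] → (-0.7149, 0.994223, -0.422472)–(-0.7149, 0.994223, 0.745)  len=1.1675
  (v7,v9,v3) [+-+] → (-0.7149, 0.994223, 0.745)–(-0.7149, 0.7149, 0.906264)  len=0.3225
  (v8,v0,v10) [-+-] → (-0.7149, 0.7149, -0.906264)–(-0.7149, 0, -1.07726)  len=0.7351
  (v9,v11,v3) [--+] → (-0.7149, 0, 1.07726)–(-0.7149, 0.7149, 0.906264)  len=0.7351
  (v10,v0,v12) [-+-] → (-0.7149, 0, -1.07726)–(-0.7149, -0.7149, -0.906264)  len=0.7351
  (v11,v13,v3) [--+] → (-0.7149, -0.7149, 0.906264)–(-0.7149, 0, 1.07726)  len=0.7351
  (v12,v0,v14) [-++] → (-0.7149, -0.7149, -0.906264)–(-0.7149, -0.994223, -0.745)  len=0.3225
  (v12,v14,v13) [-+-] → (-0.7149, -0.994223, -0.745)–(-0.7149, -0.994223, 0.422472)  len=1.1675
  (v13,v14,v15) [-++] → (-0.7149, -0.994223, 0.422472)–(-0.7149, -0.994223, 0.745)  len=0.3225
  (v13,v15,v3) [-++] → (-0.7149, -0.994223, 0.745)–(-0.7149, -0.7149, 0.906264)  len=0.3225

Chained into 1 loop(s):
  loop 1: 12 segments, perimeter = 7.2104
Total perimeter = 7.210

loops=1 perimeter=7.210


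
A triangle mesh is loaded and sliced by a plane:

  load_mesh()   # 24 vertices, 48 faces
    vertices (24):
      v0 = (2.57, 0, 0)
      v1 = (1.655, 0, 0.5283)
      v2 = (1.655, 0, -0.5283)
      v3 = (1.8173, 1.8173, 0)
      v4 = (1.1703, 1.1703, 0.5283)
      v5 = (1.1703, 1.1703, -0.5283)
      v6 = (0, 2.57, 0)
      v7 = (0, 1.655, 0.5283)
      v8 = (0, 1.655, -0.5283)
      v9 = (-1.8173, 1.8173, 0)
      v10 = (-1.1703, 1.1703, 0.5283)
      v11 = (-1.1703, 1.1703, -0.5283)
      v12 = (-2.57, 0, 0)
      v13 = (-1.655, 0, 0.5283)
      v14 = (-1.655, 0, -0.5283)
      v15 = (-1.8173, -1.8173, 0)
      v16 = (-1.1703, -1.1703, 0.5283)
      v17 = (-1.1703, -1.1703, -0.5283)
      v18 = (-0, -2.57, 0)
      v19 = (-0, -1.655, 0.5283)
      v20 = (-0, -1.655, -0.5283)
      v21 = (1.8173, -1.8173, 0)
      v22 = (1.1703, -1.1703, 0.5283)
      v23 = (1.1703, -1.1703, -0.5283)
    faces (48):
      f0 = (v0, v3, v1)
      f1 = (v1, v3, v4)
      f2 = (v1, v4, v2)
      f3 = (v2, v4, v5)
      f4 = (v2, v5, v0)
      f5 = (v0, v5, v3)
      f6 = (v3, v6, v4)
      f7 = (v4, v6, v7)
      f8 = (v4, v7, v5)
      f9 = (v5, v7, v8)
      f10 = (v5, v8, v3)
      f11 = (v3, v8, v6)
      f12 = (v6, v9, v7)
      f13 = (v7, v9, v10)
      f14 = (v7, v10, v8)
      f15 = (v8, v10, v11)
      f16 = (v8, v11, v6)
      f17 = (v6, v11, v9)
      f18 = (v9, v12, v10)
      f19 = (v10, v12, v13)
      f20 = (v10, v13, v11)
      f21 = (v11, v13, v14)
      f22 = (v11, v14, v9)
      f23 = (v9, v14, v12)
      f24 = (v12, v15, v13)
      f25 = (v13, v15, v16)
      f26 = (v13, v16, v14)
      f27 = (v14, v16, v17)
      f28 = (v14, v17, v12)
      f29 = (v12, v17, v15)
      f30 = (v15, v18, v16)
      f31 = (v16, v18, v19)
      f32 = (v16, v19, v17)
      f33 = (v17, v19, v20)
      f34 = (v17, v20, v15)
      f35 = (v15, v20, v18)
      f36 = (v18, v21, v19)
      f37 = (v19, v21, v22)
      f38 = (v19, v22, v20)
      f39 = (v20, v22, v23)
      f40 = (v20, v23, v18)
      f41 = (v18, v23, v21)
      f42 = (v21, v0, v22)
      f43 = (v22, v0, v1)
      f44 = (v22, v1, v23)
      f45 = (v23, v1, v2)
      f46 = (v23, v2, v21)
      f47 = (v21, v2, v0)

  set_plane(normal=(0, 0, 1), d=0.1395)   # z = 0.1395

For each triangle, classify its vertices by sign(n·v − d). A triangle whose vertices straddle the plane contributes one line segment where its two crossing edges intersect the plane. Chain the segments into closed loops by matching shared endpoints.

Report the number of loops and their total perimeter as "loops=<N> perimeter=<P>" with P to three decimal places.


Straddling triangles (32 of 48):
  (v0,v3,v1) [--+] → (1.77444, 1.33743, 0.1395)–(2.32839, 0, 0.1395)  len=1.4476
  (v1,v3,v4) [+-+] → (1.77444, 1.33743, 0.1395)–(1.64646, 1.64646, 0.1395)  len=0.3345
  (v1,v4,v2) [++-] → (1.34866, 0.739661, 0.1395)–(1.655, 0, 0.1395)  len=0.8006
  (v2,v4,v5) [-+-] → (1.34866, 0.739661, 0.1395)–(1.1703, 1.1703, 0.1395)  len=0.4661
  (v3,v6,v4) [--+] → (0.309023, 2.2004, 0.1395)–(1.64646, 1.64646, 0.1395)  len=1.4476
  (v4,v6,v7) [+-+] → (0.309023, 2.2004, 0.1395)–(0, 2.32839, 0.1395)  len=0.3345
  (v4,v7,v5) [++-] → (0.430639, 1.47664, 0.1395)–(1.1703, 1.1703, 0.1395)  len=0.8006
  (v5,v7,v8) [-+-] → (0.430639, 1.47664, 0.1395)–(0, 1.655, 0.1395)  len=0.4661
  (v6,v9,v7) [--+] → (-1.33743, 1.77444, 0.1395)–(0, 2.32839, 0.1395)  len=1.4476
  (v7,v9,v10) [+-+] → (-1.33743, 1.77444, 0.1395)–(-1.64646, 1.64646, 0.1395)  len=0.3345
  (v7,v10,v8) [++-] → (-0.739661, 1.34866, 0.1395)–(0, 1.655, 0.1395)  len=0.8006
  (v8,v10,v11) [-+-] → (-0.739661, 1.34866, 0.1395)–(-1.1703, 1.1703, 0.1395)  len=0.4661
  (v9,v12,v10) [--+] → (-2.2004, 0.309023, 0.1395)–(-1.64646, 1.64646, 0.1395)  len=1.4476
  (v10,v12,v13) [+-+] → (-2.2004, 0.309023, 0.1395)–(-2.32839, 0, 0.1395)  len=0.3345
  (v10,v13,v11) [++-] → (-1.47664, 0.430639, 0.1395)–(-1.1703, 1.1703, 0.1395)  len=0.8006
  (v11,v13,v14) [-+-] → (-1.47664, 0.430639, 0.1395)–(-1.655, 0, 0.1395)  len=0.4661
  (v12,v15,v13) [--+] → (-1.77444, -1.33743, 0.1395)–(-2.32839, 0, 0.1395)  len=1.4476
  (v13,v15,v16) [+-+] → (-1.77444, -1.33743, 0.1395)–(-1.64646, -1.64646, 0.1395)  len=0.3345
  (v13,v16,v14) [++-] → (-1.34866, -0.739661, 0.1395)–(-1.655, 0, 0.1395)  len=0.8006
  (v14,v16,v17) [-+-] → (-1.34866, -0.739661, 0.1395)–(-1.1703, -1.1703, 0.1395)  len=0.4661
  (v15,v18,v16) [--+] → (-0.309023, -2.2004, 0.1395)–(-1.64646, -1.64646, 0.1395)  len=1.4476
  (v16,v18,v19) [+-+] → (-0.309023, -2.2004, 0.1395)–(0, -2.32839, 0.1395)  len=0.3345
  (v16,v19,v17) [++-] → (-0.430639, -1.47664, 0.1395)–(-1.1703, -1.1703, 0.1395)  len=0.8006
  (v17,v19,v20) [-+-] → (-0.430639, -1.47664, 0.1395)–(0, -1.655, 0.1395)  len=0.4661
  (v18,v21,v19) [--+] → (1.33743, -1.77444, 0.1395)–(0, -2.32839, 0.1395)  len=1.4476
  (v19,v21,v22) [+-+] → (1.33743, -1.77444, 0.1395)–(1.64646, -1.64646, 0.1395)  len=0.3345
  (v19,v22,v20) [++-] → (0.739661, -1.34866, 0.1395)–(0, -1.655, 0.1395)  len=0.8006
  (v20,v22,v23) [-+-] → (0.739661, -1.34866, 0.1395)–(1.1703, -1.1703, 0.1395)  len=0.4661
  (v21,v0,v22) [--+] → (2.2004, -0.309023, 0.1395)–(1.64646, -1.64646, 0.1395)  len=1.4476
  (v22,v0,v1) [+-+] → (2.2004, -0.309023, 0.1395)–(2.32839, 0, 0.1395)  len=0.3345
  (v22,v1,v23) [++-] → (1.47664, -0.430639, 0.1395)–(1.1703, -1.1703, 0.1395)  len=0.8006
  (v23,v1,v2) [-+-] → (1.47664, -0.430639, 0.1395)–(1.655, 0, 0.1395)  len=0.4661

Chained into 2 loop(s):
  loop 1: 16 segments, perimeter = 14.2567
  loop 2: 16 segments, perimeter = 10.1336
Total perimeter = 24.390

loops=2 perimeter=24.390


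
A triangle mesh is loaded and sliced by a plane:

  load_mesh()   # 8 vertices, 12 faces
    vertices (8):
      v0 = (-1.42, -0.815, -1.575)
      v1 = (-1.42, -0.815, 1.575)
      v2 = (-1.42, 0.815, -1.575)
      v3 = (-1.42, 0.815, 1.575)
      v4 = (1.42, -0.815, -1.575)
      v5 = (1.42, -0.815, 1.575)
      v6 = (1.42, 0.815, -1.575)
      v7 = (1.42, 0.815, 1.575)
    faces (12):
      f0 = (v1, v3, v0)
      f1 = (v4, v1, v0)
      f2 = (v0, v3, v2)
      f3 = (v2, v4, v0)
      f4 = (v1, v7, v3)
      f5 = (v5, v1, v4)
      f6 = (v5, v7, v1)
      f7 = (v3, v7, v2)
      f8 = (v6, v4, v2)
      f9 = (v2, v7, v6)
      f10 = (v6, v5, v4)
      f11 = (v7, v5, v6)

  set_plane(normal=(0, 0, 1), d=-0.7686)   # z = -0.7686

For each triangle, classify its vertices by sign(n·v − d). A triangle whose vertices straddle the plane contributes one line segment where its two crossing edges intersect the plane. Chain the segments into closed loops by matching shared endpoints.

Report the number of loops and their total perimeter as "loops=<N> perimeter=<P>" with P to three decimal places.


loops=1 perimeter=8.940

Straddling triangles (8 of 12):
  (v1,v3,v0) [++-] → (-1.42, -0.39772, -0.7686)–(-1.42, -0.815, -0.7686)  len=0.4173
  (v4,v1,v0) [-+-] → (0.69296, -0.815, -0.7686)–(-1.42, -0.815, -0.7686)  len=2.1130
  (v0,v3,v2) [-+-] → (-1.42, -0.39772, -0.7686)–(-1.42, 0.815, -0.7686)  len=1.2127
  (v5,v1,v4) [++-] → (0.69296, -0.815, -0.7686)–(1.42, -0.815, -0.7686)  len=0.7270
  (v3,v7,v2) [++-] → (-0.69296, 0.815, -0.7686)–(-1.42, 0.815, -0.7686)  len=0.7270
  (v2,v7,v6) [-+-] → (-0.69296, 0.815, -0.7686)–(1.42, 0.815, -0.7686)  len=2.1130
  (v6,v5,v4) [-+-] → (1.42, 0.39772, -0.7686)–(1.42, -0.815, -0.7686)  len=1.2127
  (v7,v5,v6) [++-] → (1.42, 0.39772, -0.7686)–(1.42, 0.815, -0.7686)  len=0.4173

Chained into 1 loop(s):
  loop 1: 8 segments, perimeter = 8.9400
Total perimeter = 8.940


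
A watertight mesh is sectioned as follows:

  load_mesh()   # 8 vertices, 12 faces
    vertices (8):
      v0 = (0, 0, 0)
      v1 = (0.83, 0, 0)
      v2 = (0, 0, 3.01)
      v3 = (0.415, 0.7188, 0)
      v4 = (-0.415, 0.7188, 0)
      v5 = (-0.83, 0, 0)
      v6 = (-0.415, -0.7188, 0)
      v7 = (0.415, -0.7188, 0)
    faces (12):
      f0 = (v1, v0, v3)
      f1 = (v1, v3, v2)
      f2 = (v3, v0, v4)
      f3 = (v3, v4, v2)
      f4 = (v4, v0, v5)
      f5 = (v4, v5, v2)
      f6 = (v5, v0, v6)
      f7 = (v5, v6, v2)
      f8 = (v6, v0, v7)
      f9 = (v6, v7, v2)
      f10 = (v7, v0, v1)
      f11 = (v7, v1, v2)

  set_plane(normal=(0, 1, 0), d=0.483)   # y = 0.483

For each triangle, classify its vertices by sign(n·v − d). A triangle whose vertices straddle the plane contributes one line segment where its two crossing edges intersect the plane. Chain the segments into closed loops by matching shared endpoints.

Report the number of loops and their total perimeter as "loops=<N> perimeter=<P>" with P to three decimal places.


Straddling triangles (6 of 12):
  (v1,v0,v3) [--+] → (0.278861, 0.483, 0)–(0.551139, 0.483, 0)  len=0.2723
  (v1,v3,v2) [-+-] → (0.551139, 0.483, 0)–(0.278861, 0.483, 0.987421)  len=1.0243
  (v3,v0,v4) [+-+] → (0.278861, 0.483, 0)–(-0.278861, 0.483, 0)  len=0.5577
  (v3,v4,v2) [++-] → (-0.278861, 0.483, 0.987421)–(0.278861, 0.483, 0.987421)  len=0.5577
  (v4,v0,v5) [+--] → (-0.278861, 0.483, 0)–(-0.551139, 0.483, 0)  len=0.2723
  (v4,v5,v2) [+--] → (-0.551139, 0.483, 0)–(-0.278861, 0.483, 0.987421)  len=1.0243

Chained into 1 loop(s):
  loop 1: 6 segments, perimeter = 3.7085
Total perimeter = 3.709

loops=1 perimeter=3.709


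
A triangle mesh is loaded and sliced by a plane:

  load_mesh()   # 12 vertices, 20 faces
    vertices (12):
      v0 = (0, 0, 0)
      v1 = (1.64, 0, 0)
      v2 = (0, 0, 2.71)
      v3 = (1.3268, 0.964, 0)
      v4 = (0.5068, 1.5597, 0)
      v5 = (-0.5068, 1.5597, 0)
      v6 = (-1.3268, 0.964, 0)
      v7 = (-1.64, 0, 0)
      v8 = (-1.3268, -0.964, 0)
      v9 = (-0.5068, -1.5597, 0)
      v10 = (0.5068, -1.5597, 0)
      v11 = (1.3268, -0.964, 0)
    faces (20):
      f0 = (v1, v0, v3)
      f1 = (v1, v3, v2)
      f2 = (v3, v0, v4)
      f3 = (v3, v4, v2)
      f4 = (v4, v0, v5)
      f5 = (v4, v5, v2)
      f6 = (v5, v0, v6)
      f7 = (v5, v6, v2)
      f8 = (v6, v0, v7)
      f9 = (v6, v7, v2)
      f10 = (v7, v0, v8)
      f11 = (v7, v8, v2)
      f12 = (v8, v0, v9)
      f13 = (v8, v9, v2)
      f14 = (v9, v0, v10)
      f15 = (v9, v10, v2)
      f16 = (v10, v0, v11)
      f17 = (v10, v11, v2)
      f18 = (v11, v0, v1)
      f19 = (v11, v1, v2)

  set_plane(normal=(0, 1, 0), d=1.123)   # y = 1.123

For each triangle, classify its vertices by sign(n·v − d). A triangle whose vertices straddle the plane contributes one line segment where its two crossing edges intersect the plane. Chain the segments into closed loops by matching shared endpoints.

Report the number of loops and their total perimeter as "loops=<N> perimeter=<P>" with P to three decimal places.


loops=1 perimeter=5.070

Straddling triangles (6 of 20):
  (v3,v0,v4) [--+] → (0.364901, 1.123, 0)–(1.10793, 1.123, 0)  len=0.7430
  (v3,v4,v2) [-+-] → (1.10793, 1.123, 0)–(0.364901, 1.123, 0.758772)  len=1.0620
  (v4,v0,v5) [+-+] → (0.364901, 1.123, 0)–(-0.364901, 1.123, 0)  len=0.7298
  (v4,v5,v2) [++-] → (-0.364901, 1.123, 0.758772)–(0.364901, 1.123, 0.758772)  len=0.7298
  (v5,v0,v6) [+--] → (-0.364901, 1.123, 0)–(-1.10793, 1.123, 0)  len=0.7430
  (v5,v6,v2) [+--] → (-1.10793, 1.123, 0)–(-0.364901, 1.123, 0.758772)  len=1.0620

Chained into 1 loop(s):
  loop 1: 6 segments, perimeter = 5.0697
Total perimeter = 5.070


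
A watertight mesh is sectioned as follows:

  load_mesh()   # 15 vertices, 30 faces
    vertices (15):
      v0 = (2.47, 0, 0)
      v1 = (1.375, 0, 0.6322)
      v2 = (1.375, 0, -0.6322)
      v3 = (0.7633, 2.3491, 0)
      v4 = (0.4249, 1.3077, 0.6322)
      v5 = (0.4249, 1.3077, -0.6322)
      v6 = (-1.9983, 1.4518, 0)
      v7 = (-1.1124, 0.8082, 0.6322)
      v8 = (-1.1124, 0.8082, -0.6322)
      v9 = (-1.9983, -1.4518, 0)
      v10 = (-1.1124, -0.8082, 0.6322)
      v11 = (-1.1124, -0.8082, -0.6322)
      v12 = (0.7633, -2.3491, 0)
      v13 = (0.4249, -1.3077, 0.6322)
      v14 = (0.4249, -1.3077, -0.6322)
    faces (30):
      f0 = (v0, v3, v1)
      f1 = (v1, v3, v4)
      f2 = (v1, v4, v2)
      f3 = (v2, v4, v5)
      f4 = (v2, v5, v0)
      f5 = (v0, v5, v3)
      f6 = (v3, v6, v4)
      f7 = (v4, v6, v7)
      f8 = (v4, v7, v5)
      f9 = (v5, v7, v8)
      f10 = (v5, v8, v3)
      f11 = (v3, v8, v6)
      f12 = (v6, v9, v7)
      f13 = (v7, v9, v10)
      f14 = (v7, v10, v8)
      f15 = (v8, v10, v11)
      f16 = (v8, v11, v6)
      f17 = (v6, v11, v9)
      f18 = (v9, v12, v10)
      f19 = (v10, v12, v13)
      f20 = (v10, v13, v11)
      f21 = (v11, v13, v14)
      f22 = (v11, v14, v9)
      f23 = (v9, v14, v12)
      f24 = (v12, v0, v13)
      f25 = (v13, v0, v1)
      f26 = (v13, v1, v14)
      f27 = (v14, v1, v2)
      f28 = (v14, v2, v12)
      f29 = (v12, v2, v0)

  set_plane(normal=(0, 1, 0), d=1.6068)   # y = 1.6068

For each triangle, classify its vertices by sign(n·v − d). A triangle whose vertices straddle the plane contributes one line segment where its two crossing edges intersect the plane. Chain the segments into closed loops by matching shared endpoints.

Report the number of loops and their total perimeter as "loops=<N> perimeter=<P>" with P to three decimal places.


loops=1 perimeter=5.987

Straddling triangles (6 of 30):
  (v0,v3,v1) [-+-] → (1.30261, 1.6068, 0)–(0.956593, 1.6068, 0.199771)  len=0.3995
  (v1,v3,v4) [-+-] → (0.956593, 1.6068, 0.199771)–(0.522092, 1.6068, 0.450626)  len=0.5017
  (v0,v5,v3) [--+] → (0.522092, 1.6068, -0.450626)–(1.30261, 1.6068, 0)  len=0.9013
  (v3,v6,v4) [+--] → (-1.52126, 1.6068, 0)–(0.522092, 1.6068, 0.450626)  len=2.0925
  (v5,v8,v3) [--+] → (-0.140284, 1.6068, -0.304551)–(0.522092, 1.6068, -0.450626)  len=0.6783
  (v3,v8,v6) [+--] → (-0.140284, 1.6068, -0.304551)–(-1.52126, 1.6068, 0)  len=1.4142

Chained into 1 loop(s):
  loop 1: 6 segments, perimeter = 5.9874
Total perimeter = 5.987


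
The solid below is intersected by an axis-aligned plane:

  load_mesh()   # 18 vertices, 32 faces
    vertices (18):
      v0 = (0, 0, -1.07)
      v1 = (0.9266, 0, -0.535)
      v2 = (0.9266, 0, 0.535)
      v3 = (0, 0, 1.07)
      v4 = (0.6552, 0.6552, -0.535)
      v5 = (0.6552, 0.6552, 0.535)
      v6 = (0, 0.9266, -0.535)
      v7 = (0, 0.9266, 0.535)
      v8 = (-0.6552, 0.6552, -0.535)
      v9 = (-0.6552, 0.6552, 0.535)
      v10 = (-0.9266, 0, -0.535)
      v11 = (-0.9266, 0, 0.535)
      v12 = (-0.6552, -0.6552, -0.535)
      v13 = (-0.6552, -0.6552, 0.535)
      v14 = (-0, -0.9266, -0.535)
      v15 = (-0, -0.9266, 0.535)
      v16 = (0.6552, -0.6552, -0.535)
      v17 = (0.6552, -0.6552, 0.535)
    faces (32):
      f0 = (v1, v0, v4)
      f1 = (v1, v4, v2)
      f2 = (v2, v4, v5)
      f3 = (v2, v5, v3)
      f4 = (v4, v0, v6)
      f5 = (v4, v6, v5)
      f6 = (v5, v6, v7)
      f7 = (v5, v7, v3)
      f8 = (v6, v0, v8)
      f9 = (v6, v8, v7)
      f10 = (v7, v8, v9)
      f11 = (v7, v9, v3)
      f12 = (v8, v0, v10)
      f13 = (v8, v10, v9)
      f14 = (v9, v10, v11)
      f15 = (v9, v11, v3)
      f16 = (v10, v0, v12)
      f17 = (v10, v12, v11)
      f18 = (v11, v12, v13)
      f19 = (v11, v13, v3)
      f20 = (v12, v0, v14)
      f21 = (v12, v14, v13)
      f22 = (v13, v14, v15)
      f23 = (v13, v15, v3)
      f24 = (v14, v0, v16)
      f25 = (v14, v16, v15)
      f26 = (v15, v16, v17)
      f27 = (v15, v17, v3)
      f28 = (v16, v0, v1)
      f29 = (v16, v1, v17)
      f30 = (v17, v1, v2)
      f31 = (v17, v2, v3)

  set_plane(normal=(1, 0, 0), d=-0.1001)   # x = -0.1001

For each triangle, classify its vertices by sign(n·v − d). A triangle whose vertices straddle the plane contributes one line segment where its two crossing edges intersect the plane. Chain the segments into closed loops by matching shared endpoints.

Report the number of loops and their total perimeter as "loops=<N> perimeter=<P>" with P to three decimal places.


loops=1 perimeter=6.178

Straddling triangles (12 of 32):
  (v6,v0,v8) [++-] → (-0.1001, 0.1001, -0.988264)–(-0.1001, 0.885136, -0.535)  len=0.9065
  (v6,v8,v7) [+-+] → (-0.1001, 0.885136, -0.535)–(-0.1001, 0.885136, 0.371528)  len=0.9065
  (v7,v8,v9) [+--] → (-0.1001, 0.885136, 0.371528)–(-0.1001, 0.885136, 0.535)  len=0.1635
  (v7,v9,v3) [+-+] → (-0.1001, 0.885136, 0.535)–(-0.1001, 0.1001, 0.988264)  len=0.9065
  (v8,v0,v10) [-+-] → (-0.1001, 0.1001, -0.988264)–(-0.1001, 0, -1.0122)  len=0.1029
  (v9,v11,v3) [--+] → (-0.1001, 0, 1.0122)–(-0.1001, 0.1001, 0.988264)  len=0.1029
  (v10,v0,v12) [-+-] → (-0.1001, 0, -1.0122)–(-0.1001, -0.1001, -0.988264)  len=0.1029
  (v11,v13,v3) [--+] → (-0.1001, -0.1001, 0.988264)–(-0.1001, 0, 1.0122)  len=0.1029
  (v12,v0,v14) [-++] → (-0.1001, -0.1001, -0.988264)–(-0.1001, -0.885136, -0.535)  len=0.9065
  (v12,v14,v13) [-+-] → (-0.1001, -0.885136, -0.535)–(-0.1001, -0.885136, -0.371528)  len=0.1635
  (v13,v14,v15) [-++] → (-0.1001, -0.885136, -0.371528)–(-0.1001, -0.885136, 0.535)  len=0.9065
  (v13,v15,v3) [-++] → (-0.1001, -0.885136, 0.535)–(-0.1001, -0.1001, 0.988264)  len=0.9065

Chained into 1 loop(s):
  loop 1: 12 segments, perimeter = 6.1777
Total perimeter = 6.178


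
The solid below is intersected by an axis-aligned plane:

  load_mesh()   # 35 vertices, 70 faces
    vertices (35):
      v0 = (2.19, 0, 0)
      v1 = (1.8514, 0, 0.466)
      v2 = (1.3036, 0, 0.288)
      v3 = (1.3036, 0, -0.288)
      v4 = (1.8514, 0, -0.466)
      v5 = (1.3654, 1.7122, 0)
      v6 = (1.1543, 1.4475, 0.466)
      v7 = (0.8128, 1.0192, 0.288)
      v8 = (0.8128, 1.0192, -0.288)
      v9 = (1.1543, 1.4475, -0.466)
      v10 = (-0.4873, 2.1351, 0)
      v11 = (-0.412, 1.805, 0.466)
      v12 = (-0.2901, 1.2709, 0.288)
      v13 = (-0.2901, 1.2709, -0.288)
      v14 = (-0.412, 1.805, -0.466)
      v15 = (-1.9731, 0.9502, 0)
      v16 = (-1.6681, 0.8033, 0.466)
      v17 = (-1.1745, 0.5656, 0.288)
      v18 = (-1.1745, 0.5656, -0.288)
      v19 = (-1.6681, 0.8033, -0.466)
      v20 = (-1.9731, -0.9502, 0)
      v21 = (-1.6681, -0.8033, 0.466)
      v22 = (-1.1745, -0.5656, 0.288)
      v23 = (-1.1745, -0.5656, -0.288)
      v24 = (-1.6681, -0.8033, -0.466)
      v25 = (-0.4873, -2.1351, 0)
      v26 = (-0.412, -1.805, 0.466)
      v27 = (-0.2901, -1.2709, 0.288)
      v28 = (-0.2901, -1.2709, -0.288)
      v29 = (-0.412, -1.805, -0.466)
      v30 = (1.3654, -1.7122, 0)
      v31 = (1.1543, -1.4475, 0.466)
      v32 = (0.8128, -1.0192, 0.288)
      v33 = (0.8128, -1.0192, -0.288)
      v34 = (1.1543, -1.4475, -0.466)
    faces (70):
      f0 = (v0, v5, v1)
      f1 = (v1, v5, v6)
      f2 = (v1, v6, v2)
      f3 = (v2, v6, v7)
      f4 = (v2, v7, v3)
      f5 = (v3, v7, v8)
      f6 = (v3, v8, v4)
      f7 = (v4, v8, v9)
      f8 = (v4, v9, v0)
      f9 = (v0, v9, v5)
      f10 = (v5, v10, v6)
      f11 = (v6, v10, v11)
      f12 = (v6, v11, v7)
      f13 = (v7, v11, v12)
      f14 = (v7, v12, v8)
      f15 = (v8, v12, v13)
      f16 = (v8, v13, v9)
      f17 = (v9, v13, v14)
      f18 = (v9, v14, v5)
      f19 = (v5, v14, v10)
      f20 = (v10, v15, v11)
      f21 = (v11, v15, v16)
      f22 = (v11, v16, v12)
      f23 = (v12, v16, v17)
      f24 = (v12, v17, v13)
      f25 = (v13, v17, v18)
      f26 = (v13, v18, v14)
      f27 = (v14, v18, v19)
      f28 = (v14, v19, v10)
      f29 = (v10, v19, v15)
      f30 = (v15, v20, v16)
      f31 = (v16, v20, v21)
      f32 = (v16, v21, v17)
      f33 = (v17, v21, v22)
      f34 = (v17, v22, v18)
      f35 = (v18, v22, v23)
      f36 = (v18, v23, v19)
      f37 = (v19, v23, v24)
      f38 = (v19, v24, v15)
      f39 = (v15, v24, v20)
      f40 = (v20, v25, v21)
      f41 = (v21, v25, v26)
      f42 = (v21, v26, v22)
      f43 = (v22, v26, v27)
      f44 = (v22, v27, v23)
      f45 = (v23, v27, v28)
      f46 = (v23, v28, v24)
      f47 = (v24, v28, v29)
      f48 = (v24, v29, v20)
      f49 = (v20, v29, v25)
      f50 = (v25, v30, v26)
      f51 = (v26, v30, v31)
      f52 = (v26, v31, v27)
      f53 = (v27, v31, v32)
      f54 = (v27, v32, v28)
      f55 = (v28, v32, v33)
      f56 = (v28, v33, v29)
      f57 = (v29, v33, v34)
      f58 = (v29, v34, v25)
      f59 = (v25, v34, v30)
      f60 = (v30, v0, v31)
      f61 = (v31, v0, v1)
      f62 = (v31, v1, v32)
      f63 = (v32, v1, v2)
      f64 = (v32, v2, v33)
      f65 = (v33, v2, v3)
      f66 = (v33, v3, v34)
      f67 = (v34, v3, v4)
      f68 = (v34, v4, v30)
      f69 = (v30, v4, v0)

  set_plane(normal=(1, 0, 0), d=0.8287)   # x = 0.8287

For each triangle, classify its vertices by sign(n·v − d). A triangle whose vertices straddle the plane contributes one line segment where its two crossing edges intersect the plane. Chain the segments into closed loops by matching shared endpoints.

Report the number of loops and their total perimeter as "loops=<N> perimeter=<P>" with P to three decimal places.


Straddling triangles (24 of 70):
  (v2,v6,v7) [++-] → (0.8287, 1.03914, 0.296288)–(0.8287, 0.986182, 0.288)  len=0.0536
  (v2,v7,v3) [+-+] → (0.8287, 0.986182, 0.288)–(0.8287, 0.986182, 0.26934)  len=0.0187
  (v3,v7,v8) [+--] → (0.8287, 0.986182, 0.26934)–(0.8287, 0.986182, -0.288)  len=0.5573
  (v3,v8,v4) [+-+] → (0.8287, 0.986182, -0.288)–(0.8287, 1.0036, -0.290725)  len=0.0176
  (v4,v8,v9) [+-+] → (0.8287, 1.0036, -0.290725)–(0.8287, 1.03914, -0.296288)  len=0.0360
  (v5,v10,v6) [+-+] → (0.8287, 1.83471, 0)–(0.8287, 1.58388, 0.373572)  len=0.4500
  (v6,v10,v11) [+--] → (0.8287, 1.58388, 0.373572)–(0.8287, 1.52182, 0.466)  len=0.1113
  (v6,v11,v7) [+--] → (0.8287, 1.52182, 0.466)–(0.8287, 1.03914, 0.296288)  len=0.5116
  (v8,v13,v9) [--+] → (0.8287, 1.40769, -0.425875)–(0.8287, 1.03914, -0.296288)  len=0.3907
  (v9,v13,v14) [+--] → (0.8287, 1.40769, -0.425875)–(0.8287, 1.52182, -0.466)  len=0.1210
  (v9,v14,v5) [+-+] → (0.8287, 1.52182, -0.466)–(0.8287, 1.74022, -0.140712)  len=0.3918
  (v5,v14,v10) [+--] → (0.8287, 1.74022, -0.140712)–(0.8287, 1.83471, 0)  len=0.1695
  (v25,v30,v26) [-+-] → (0.8287, -1.83471, 0)–(0.8287, -1.74022, 0.140712)  len=0.1695
  (v26,v30,v31) [-++] → (0.8287, -1.74022, 0.140712)–(0.8287, -1.52182, 0.466)  len=0.3918
  (v26,v31,v27) [-+-] → (0.8287, -1.52182, 0.466)–(0.8287, -1.40769, 0.425875)  len=0.1210
  (v27,v31,v32) [-+-] → (0.8287, -1.40769, 0.425875)–(0.8287, -1.03914, 0.296288)  len=0.3907
  (v29,v33,v34) [--+] → (0.8287, -1.03914, -0.296288)–(0.8287, -1.52182, -0.466)  len=0.5116
  (v29,v34,v25) [-+-] → (0.8287, -1.52182, -0.466)–(0.8287, -1.58388, -0.373572)  len=0.1113
  (v25,v34,v30) [-++] → (0.8287, -1.58388, -0.373572)–(0.8287, -1.83471, 0)  len=0.4500
  (v31,v1,v32) [++-] → (0.8287, -1.0036, 0.290725)–(0.8287, -1.03914, 0.296288)  len=0.0360
  (v32,v1,v2) [-++] → (0.8287, -1.0036, 0.290725)–(0.8287, -0.986182, 0.288)  len=0.0176
  (v32,v2,v33) [-+-] → (0.8287, -0.986182, 0.288)–(0.8287, -0.986182, -0.26934)  len=0.5573
  (v33,v2,v3) [-++] → (0.8287, -0.986182, -0.26934)–(0.8287, -0.986182, -0.288)  len=0.0187
  (v33,v3,v34) [-++] → (0.8287, -0.986182, -0.288)–(0.8287, -1.03914, -0.296288)  len=0.0536

Chained into 2 loop(s):
  loop 1: 12 segments, perimeter = 2.8291
  loop 2: 12 segments, perimeter = 2.8291
Total perimeter = 5.658

loops=2 perimeter=5.658


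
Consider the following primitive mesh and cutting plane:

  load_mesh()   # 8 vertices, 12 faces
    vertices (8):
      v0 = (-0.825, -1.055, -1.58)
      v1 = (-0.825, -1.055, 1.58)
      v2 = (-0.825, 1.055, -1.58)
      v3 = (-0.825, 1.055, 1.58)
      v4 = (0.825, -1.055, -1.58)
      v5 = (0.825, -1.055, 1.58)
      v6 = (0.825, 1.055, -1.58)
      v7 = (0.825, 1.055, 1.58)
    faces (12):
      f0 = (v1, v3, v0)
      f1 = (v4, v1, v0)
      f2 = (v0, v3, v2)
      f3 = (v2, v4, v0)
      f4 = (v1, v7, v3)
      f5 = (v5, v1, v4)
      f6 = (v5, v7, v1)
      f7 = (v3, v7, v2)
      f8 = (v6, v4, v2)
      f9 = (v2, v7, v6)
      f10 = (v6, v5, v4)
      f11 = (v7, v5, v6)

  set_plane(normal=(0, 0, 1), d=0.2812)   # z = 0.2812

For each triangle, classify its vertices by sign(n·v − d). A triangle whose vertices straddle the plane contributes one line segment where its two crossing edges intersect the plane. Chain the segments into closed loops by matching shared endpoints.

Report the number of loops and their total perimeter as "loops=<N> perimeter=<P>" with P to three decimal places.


loops=1 perimeter=7.520

Straddling triangles (8 of 12):
  (v1,v3,v0) [++-] → (-0.825, 0.187763, 0.2812)–(-0.825, -1.055, 0.2812)  len=1.2428
  (v4,v1,v0) [-+-] → (-0.146829, -1.055, 0.2812)–(-0.825, -1.055, 0.2812)  len=0.6782
  (v0,v3,v2) [-+-] → (-0.825, 0.187763, 0.2812)–(-0.825, 1.055, 0.2812)  len=0.8672
  (v5,v1,v4) [++-] → (-0.146829, -1.055, 0.2812)–(0.825, -1.055, 0.2812)  len=0.9718
  (v3,v7,v2) [++-] → (0.146829, 1.055, 0.2812)–(-0.825, 1.055, 0.2812)  len=0.9718
  (v2,v7,v6) [-+-] → (0.146829, 1.055, 0.2812)–(0.825, 1.055, 0.2812)  len=0.6782
  (v6,v5,v4) [-+-] → (0.825, -0.187763, 0.2812)–(0.825, -1.055, 0.2812)  len=0.8672
  (v7,v5,v6) [++-] → (0.825, -0.187763, 0.2812)–(0.825, 1.055, 0.2812)  len=1.2428

Chained into 1 loop(s):
  loop 1: 8 segments, perimeter = 7.5200
Total perimeter = 7.520


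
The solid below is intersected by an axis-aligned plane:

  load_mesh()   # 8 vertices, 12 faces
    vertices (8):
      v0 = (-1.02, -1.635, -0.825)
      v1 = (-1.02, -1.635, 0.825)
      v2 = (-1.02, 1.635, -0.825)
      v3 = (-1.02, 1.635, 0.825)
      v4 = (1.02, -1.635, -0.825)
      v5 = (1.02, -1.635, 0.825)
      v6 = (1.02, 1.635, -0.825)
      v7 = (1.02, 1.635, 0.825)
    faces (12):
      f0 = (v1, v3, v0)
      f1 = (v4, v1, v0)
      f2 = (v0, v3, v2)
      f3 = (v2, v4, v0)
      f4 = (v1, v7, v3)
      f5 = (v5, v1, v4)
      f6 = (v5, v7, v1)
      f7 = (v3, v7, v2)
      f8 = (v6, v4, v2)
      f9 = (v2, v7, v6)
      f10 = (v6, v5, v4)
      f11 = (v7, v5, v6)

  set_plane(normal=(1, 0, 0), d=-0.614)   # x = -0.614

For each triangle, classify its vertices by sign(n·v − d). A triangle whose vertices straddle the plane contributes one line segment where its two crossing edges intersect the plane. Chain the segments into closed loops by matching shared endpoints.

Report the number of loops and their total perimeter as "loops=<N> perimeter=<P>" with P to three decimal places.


loops=1 perimeter=9.840

Straddling triangles (8 of 12):
  (v4,v1,v0) [+--] → (-0.614, -1.635, 0.496618)–(-0.614, -1.635, -0.825)  len=1.3216
  (v2,v4,v0) [-+-] → (-0.614, 0.984206, -0.825)–(-0.614, -1.635, -0.825)  len=2.6192
  (v1,v7,v3) [-+-] → (-0.614, -0.984206, 0.825)–(-0.614, 1.635, 0.825)  len=2.6192
  (v5,v1,v4) [+-+] → (-0.614, -1.635, 0.825)–(-0.614, -1.635, 0.496618)  len=0.3284
  (v5,v7,v1) [++-] → (-0.614, -0.984206, 0.825)–(-0.614, -1.635, 0.825)  len=0.6508
  (v3,v7,v2) [-+-] → (-0.614, 1.635, 0.825)–(-0.614, 1.635, -0.496618)  len=1.3216
  (v6,v4,v2) [++-] → (-0.614, 0.984206, -0.825)–(-0.614, 1.635, -0.825)  len=0.6508
  (v2,v7,v6) [-++] → (-0.614, 1.635, -0.496618)–(-0.614, 1.635, -0.825)  len=0.3284

Chained into 1 loop(s):
  loop 1: 8 segments, perimeter = 9.8400
Total perimeter = 9.840


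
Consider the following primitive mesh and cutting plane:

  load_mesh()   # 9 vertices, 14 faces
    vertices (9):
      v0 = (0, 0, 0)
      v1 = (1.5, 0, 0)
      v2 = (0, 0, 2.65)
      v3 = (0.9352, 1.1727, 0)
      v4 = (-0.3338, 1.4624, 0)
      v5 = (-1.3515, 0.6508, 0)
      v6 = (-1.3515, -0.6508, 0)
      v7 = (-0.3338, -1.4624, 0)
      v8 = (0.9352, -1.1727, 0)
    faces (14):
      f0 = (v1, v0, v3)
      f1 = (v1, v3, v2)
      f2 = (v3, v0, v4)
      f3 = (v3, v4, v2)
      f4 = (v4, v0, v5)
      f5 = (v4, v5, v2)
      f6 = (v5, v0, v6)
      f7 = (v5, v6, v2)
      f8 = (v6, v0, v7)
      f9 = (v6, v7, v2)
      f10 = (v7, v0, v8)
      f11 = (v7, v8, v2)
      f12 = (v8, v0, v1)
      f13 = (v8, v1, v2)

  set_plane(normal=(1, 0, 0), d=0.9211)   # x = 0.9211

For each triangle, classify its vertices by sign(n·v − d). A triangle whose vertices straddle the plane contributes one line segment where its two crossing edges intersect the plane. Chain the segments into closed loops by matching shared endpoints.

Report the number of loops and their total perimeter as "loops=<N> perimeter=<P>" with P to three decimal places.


loops=1 perimeter=5.475

Straddling triangles (8 of 14):
  (v1,v0,v3) [+-+] → (0.9211, 0, 0)–(0.9211, 1.15502, 0)  len=1.1550
  (v1,v3,v2) [++-] → (0.9211, 1.15502, 0.039954)–(0.9211, 0, 1.02272)  len=1.5165
  (v3,v0,v4) [+--] → (0.9211, 1.15502, 0)–(0.9211, 1.17592, 0)  len=0.0209
  (v3,v4,v2) [+--] → (0.9211, 1.17592, 0)–(0.9211, 1.15502, 0.039954)  len=0.0451
  (v7,v0,v8) [--+] → (0.9211, -1.15502, 0)–(0.9211, -1.17592, 0)  len=0.0209
  (v7,v8,v2) [-+-] → (0.9211, -1.17592, 0)–(0.9211, -1.15502, 0.039954)  len=0.0451
  (v8,v0,v1) [+-+] → (0.9211, -1.15502, 0)–(0.9211, 0, 0)  len=1.1550
  (v8,v1,v2) [++-] → (0.9211, 0, 1.02272)–(0.9211, -1.15502, 0.039954)  len=1.5165

Chained into 1 loop(s):
  loop 1: 8 segments, perimeter = 5.4751
Total perimeter = 5.475


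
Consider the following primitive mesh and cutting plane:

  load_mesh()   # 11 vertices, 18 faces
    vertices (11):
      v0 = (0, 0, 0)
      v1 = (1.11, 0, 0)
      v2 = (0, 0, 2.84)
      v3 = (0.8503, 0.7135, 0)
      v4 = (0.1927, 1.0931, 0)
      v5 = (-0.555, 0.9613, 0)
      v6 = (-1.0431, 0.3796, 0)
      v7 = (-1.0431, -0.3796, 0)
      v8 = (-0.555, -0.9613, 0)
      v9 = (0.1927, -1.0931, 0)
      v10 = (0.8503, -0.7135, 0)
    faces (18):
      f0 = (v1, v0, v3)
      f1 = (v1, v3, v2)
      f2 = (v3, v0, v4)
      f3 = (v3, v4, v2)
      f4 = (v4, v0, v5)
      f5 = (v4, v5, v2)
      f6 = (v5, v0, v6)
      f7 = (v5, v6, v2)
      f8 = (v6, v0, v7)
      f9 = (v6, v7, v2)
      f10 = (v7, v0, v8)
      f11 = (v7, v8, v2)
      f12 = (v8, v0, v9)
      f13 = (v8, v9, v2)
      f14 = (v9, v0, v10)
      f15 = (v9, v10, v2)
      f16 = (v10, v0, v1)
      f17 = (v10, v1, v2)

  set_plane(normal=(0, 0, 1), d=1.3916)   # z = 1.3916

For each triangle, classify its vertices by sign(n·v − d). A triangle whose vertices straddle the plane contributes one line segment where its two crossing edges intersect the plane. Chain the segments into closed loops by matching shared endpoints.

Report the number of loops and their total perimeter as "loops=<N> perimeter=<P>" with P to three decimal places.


Straddling triangles (9 of 18):
  (v1,v3,v2) [--+] → (0.433653, 0.363885, 1.3916)–(0.5661, 0, 1.3916)  len=0.3872
  (v3,v4,v2) [--+] → (0.098277, 0.557481, 1.3916)–(0.433653, 0.363885, 1.3916)  len=0.3872
  (v4,v5,v2) [--+] → (-0.28305, 0.490263, 1.3916)–(0.098277, 0.557481, 1.3916)  len=0.3872
  (v5,v6,v2) [--+] → (-0.531981, 0.193596, 1.3916)–(-0.28305, 0.490263, 1.3916)  len=0.3873
  (v6,v7,v2) [--+] → (-0.531981, -0.193596, 1.3916)–(-0.531981, 0.193596, 1.3916)  len=0.3872
  (v7,v8,v2) [--+] → (-0.28305, -0.490263, 1.3916)–(-0.531981, -0.193596, 1.3916)  len=0.3873
  (v8,v9,v2) [--+] → (0.098277, -0.557481, 1.3916)–(-0.28305, -0.490263, 1.3916)  len=0.3872
  (v9,v10,v2) [--+] → (0.433653, -0.363885, 1.3916)–(0.098277, -0.557481, 1.3916)  len=0.3872
  (v10,v1,v2) [--+] → (0.5661, 0, 1.3916)–(0.433653, -0.363885, 1.3916)  len=0.3872

Chained into 1 loop(s):
  loop 1: 9 segments, perimeter = 3.4851
Total perimeter = 3.485

loops=1 perimeter=3.485


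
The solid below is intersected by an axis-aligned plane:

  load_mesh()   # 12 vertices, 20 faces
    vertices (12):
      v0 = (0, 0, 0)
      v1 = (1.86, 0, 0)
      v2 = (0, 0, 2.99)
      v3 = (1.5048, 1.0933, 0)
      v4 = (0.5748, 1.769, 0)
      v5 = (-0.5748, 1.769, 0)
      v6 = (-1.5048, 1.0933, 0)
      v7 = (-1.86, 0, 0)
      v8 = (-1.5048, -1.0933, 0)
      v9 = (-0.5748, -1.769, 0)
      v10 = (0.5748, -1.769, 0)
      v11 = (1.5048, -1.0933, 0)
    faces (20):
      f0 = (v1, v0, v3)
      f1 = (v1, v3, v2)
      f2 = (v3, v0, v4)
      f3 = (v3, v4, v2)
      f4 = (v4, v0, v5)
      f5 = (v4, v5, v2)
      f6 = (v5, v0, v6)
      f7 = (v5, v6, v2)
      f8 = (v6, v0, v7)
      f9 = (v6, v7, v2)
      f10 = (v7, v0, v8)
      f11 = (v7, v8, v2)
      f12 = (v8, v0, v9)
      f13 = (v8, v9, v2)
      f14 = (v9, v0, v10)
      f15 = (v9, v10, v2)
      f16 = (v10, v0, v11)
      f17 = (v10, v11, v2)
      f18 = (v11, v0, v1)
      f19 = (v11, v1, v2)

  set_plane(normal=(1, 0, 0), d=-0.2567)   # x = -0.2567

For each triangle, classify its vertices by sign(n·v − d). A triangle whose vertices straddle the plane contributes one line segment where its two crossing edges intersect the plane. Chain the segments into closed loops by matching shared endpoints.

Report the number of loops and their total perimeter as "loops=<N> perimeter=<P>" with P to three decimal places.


loops=1 perimeter=9.849

Straddling triangles (12 of 20):
  (v4,v0,v5) [++-] → (-0.2567, 0.790018, 0)–(-0.2567, 1.769, 0)  len=0.9790
  (v4,v5,v2) [+-+] → (-0.2567, 1.769, 0)–(-0.2567, 0.790018, 1.6547)  len=1.9226
  (v5,v0,v6) [-+-] → (-0.2567, 0.790018, 0)–(-0.2567, 0.186503, 0)  len=0.6035
  (v5,v6,v2) [--+] → (-0.2567, 0.186503, 2.47994)–(-0.2567, 0.790018, 1.6547)  len=1.0224
  (v6,v0,v7) [-+-] → (-0.2567, 0.186503, 0)–(-0.2567, 0, 0)  len=0.1865
  (v6,v7,v2) [--+] → (-0.2567, 0, 2.57735)–(-0.2567, 0.186503, 2.47994)  len=0.2104
  (v7,v0,v8) [-+-] → (-0.2567, 0, 0)–(-0.2567, -0.186503, 0)  len=0.1865
  (v7,v8,v2) [--+] → (-0.2567, -0.186503, 2.47994)–(-0.2567, 0, 2.57735)  len=0.2104
  (v8,v0,v9) [-+-] → (-0.2567, -0.186503, 0)–(-0.2567, -0.790018, 0)  len=0.6035
  (v8,v9,v2) [--+] → (-0.2567, -0.790018, 1.6547)–(-0.2567, -0.186503, 2.47994)  len=1.0224
  (v9,v0,v10) [-++] → (-0.2567, -0.790018, 0)–(-0.2567, -1.769, 0)  len=0.9790
  (v9,v10,v2) [-++] → (-0.2567, -1.769, 0)–(-0.2567, -0.790018, 1.6547)  len=1.9226

Chained into 1 loop(s):
  loop 1: 12 segments, perimeter = 9.8488
Total perimeter = 9.849
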